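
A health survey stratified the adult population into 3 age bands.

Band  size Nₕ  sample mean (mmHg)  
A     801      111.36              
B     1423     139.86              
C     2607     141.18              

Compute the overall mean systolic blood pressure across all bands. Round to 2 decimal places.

N = 4831; weights Wₕ = Nₕ/N = (0.1658, 0.2946, 0.5396).
x̄_st = Σ Wₕ·x̄ₕ = 0.1658·111.36 + 0.2946·139.86 + 0.5396·141.18 ≈ 135.8469...
→ 135.85.

135.85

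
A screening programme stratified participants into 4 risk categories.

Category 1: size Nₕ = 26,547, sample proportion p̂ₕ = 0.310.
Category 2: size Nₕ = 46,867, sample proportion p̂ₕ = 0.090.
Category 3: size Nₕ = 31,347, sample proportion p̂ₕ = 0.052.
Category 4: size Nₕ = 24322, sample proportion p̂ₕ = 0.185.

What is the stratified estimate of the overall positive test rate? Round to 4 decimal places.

N = 26547 + 46867 + 31347 + 24322 = 129083.
Overall proportion = Σ (Nₕ/N)·p̂ₕ.
Σ Nₕp̂ₕ = 8229.57 + 4218.03 + 1630.044 + 4499.57 = 18577.214.
18577.214 / 129083 = 0.143917... → 0.1439.

0.1439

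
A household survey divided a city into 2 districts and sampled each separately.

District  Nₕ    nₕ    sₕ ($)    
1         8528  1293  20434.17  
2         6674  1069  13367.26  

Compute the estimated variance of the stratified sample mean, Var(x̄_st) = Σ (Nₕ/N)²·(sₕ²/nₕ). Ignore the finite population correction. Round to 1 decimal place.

133843.3

N = 15202; Wₕ = Nₕ/N.
district 1: (8528/15202)²·20434.17²/1293 = 101626.8364
district 2: (6674/15202)²·13367.26²/1069 = 32216.4760
Sum = 133843.3124 → 133843.3.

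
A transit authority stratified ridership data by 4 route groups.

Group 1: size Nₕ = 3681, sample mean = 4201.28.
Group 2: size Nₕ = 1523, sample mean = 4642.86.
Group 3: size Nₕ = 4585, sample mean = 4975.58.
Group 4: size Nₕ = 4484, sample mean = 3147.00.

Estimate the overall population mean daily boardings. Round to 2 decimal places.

4165.92

N = 3681 + 1523 + 4585 + 4484 = 14273.
Weight each subgroup mean by Nₕ/N and sum.
Σ Nₕx̄ₕ = 3681·4201.28 + 1523·4642.86 + 4585·4975.58 + 4484·3147.00 = 15464911.68 + 7071075.78 + 22813034.3 + 14111148 = 59460169.76.
Divide by N: 59460169.76 / 14273 = 4165.9196... → 4165.92.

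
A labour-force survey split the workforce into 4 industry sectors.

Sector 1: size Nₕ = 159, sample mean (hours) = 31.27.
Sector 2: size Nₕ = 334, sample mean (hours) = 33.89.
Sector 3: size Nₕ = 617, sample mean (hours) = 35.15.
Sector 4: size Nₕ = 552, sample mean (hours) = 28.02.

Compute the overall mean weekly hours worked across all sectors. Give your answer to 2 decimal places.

32.16

x̄_st = (Σ Nₕx̄ₕ) / (Σ Nₕ) = (159·31.27 + 334·33.89 + 617·35.15 + 552·28.02) / 1662
= 53445.78 / 1662 = 32.1575... → 32.16.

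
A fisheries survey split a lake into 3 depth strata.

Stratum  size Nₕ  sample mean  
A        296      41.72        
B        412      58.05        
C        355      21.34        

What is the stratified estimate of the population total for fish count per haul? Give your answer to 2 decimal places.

A: 296·41.72 = 12349.12
B: 412·58.05 = 23916.6
C: 355·21.34 = 7575.7
τ̂ = Σ Nₕx̄ₕ = 43841.42.

43841.42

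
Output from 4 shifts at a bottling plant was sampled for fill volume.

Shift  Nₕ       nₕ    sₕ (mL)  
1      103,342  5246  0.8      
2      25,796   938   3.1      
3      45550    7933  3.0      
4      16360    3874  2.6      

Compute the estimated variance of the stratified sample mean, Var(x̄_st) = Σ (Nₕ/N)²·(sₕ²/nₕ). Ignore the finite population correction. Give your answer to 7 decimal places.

0.0002998

N = 191048. Term for each stratum: Wₕ²sₕ²/nₕ.
Var(x̄_st) = 0.0000356961 + 0.0001867843 + 0.0000644907 + 0.0000127958 = 0.0002997668 → 0.0002998.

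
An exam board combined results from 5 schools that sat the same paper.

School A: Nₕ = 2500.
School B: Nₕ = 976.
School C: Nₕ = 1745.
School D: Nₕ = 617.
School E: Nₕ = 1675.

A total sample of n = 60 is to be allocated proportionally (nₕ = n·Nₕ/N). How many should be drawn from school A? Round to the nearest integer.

Share of school A = 2500/7513 = 0.33276.
Allocate 60 × 0.33276 = 19.965... → 20.

20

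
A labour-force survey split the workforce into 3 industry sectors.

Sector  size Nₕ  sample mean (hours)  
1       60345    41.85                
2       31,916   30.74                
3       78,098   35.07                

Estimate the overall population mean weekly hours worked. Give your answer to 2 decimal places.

N = 60345 + 31916 + 78098 = 170359.
Weight each subgroup mean by Nₕ/N and sum.
Σ Nₕx̄ₕ = 60345·41.85 + 31916·30.74 + 78098·35.07 = 2525438.25 + 981097.84 + 2738896.86 = 6245432.95.
Divide by N: 6245432.95 / 170359 = 36.6604... → 36.66.

36.66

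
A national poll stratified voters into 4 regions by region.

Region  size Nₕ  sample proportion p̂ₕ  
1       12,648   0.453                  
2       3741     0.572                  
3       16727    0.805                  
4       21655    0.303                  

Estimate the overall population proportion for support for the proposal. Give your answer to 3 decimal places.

0.509

N = 12648 + 3741 + 16727 + 21655 = 54771.
Overall proportion = Σ (Nₕ/N)·p̂ₕ.
Σ Nₕp̂ₕ = 5729.544 + 2139.852 + 13465.235 + 6561.465 = 27896.096.
27896.096 / 54771 = 0.50932... → 0.509.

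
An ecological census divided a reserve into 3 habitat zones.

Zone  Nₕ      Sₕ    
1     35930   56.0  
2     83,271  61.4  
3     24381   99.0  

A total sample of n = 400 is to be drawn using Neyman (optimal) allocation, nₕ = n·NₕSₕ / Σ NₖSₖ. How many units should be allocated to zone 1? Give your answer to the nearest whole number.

84

1: NₕSₕ = 35930·56.0 = 2012080
2: NₕSₕ = 83271·61.4 = 5112839.4
3: NₕSₕ = 24381·99.0 = 2413719
Σ NₕSₕ = 9538638.4.
n_1 = 400·2012080/9538638.4 = 84.376... → 84.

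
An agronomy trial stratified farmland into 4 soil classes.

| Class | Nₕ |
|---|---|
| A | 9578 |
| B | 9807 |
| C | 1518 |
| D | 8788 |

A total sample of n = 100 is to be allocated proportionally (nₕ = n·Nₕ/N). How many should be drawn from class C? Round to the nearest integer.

N = 9578 + 9807 + 1518 + 8788 = 29691.
n_C = 100·1518/29691 = 5.113... → 5.

5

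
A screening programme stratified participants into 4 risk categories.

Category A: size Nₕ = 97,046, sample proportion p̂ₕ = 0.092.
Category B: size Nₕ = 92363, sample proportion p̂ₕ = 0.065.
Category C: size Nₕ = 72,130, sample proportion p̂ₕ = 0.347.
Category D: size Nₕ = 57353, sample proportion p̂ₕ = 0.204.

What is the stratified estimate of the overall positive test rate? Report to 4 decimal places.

0.1620

N = 97046 + 92363 + 72130 + 57353 = 318892.
Overall proportion = Σ (Nₕ/N)·p̂ₕ.
Σ Nₕp̂ₕ = 8928.232 + 6003.595 + 25029.11 + 11700.012 = 51660.949.
51660.949 / 318892 = 0.162001... → 0.1620.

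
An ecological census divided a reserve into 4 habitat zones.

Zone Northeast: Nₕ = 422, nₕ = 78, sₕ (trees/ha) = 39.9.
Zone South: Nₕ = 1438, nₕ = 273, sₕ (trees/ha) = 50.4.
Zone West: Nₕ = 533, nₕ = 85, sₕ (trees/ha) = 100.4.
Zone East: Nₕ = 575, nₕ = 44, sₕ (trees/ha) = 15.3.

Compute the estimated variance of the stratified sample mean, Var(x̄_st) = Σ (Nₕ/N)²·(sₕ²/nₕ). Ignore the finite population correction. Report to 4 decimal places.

N = 2968. Term for each stratum: Wₕ²sₕ²/nₕ.
Var(x̄_st) = 0.4126181 + 2.1841799 + 3.8245040 + 0.1996816 = 6.6209837 → 6.6210.

6.6210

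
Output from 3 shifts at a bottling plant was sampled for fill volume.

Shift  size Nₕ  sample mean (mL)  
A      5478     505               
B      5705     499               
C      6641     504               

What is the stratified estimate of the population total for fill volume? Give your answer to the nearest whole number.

A: 5478·505 = 2766390
B: 5705·499 = 2846795
C: 6641·504 = 3347064
τ̂ = Σ Nₕx̄ₕ = 8960249.

8960249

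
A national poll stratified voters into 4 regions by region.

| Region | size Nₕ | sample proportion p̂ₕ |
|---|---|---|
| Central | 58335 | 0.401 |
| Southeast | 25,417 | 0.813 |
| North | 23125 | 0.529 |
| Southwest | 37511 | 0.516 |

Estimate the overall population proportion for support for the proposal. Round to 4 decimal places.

Wₕ = Nₕ/N with N = 144388: 0.4040, 0.1760, 0.1602, 0.2598.
p̂_st = 0.4040·0.401 + 0.1760·0.813 + 0.1602·0.529 + 0.2598·0.516 ≈ 0.523902... → 0.5239.

0.5239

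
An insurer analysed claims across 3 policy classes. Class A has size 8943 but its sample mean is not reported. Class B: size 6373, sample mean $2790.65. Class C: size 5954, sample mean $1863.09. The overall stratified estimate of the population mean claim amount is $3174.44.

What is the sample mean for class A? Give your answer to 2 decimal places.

4321.00

N = 8943 + 6373 + 5954 = 21270.
Overall total = μ·N = 3174.44·21270 = 67520338.8.
Subtract the known strata: 6373·2790.65 + 5954·1863.09 = 28877650.31.
Remaining total for class A: 67520338.8 − 28877650.31 = 38642688.49.
Divide by its size: 38642688.49 / 8943 = 4320.9984... → 4321.00.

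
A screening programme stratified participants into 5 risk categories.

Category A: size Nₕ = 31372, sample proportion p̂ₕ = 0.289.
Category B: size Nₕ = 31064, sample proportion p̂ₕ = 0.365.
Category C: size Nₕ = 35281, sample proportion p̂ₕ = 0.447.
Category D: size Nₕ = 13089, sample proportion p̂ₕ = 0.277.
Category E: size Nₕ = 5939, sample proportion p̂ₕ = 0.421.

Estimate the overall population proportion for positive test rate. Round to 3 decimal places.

Wₕ = Nₕ/N with N = 116745: 0.2687, 0.2661, 0.3022, 0.1121, 0.0509.
p̂_st = 0.2687·0.289 + 0.2661·0.365 + 0.3022·0.447 + 0.1121·0.277 + 0.0509·0.421 ≈ 0.36234... → 0.362.

0.362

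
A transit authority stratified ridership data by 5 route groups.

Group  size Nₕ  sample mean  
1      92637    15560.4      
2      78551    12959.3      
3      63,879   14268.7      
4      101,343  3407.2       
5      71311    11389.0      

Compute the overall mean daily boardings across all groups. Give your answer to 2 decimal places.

11106.52

x̄_st = (Σ Nₕx̄ₕ) / (Σ Nₕ) = (92637·15560.4 + 78551·12959.3 + 63879·14268.7 + 101343·3407.2 + 71311·11389.0) / 407721
= 4528361885 / 407721 = 11106.5211... → 11106.52.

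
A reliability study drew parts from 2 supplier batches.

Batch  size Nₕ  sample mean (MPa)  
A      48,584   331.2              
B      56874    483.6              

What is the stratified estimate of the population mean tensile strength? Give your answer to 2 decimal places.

N = 48584 + 56874 = 105458.
Overall mean = Σ (Nₕ/N)·x̄ₕ — weight by population share, not a simple average.
Σ Nₕx̄ₕ = 48584·331.2 + 56874·483.6 = 16091020.8 + 27504266.4 = 43595287.2.
Divide by N: 43595287.2 / 105458 = 413.3900... → 413.39.

413.39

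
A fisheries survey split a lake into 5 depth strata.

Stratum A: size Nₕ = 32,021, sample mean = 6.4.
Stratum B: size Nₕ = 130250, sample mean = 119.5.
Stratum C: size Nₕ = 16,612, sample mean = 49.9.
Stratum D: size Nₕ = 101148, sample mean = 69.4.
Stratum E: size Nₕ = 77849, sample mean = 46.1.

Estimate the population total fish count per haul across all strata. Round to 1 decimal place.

27207258.3

Population total = Σ Nₕ·x̄ₕ (each stratum's size times its mean).
32021·6.4 + 130250·119.5 + 16612·49.9 + 101148·69.4 + 77849·46.1 = 204934.4 + 15564875 + 828938.8 + 7019671.2 + 3588838.9 = 27207258.3.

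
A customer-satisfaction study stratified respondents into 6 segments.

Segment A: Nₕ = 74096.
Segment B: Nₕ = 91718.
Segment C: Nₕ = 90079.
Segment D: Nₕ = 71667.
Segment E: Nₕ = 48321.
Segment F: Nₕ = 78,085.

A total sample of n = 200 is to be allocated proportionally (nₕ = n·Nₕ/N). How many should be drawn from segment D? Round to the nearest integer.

32

N = 74096 + 91718 + 90079 + 71667 + 48321 + 78085 = 453966.
n_D = 200·71667/453966 = 31.574... → 32.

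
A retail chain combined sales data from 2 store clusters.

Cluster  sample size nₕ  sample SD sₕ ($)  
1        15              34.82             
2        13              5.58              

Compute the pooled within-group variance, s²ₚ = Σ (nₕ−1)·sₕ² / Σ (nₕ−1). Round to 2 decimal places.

Degrees of freedom: 14 + 12 = 26.
Σ(nₕ−1)sₕ² = 14·1212.4324 + 12·31.1364 = 17347.6904.
s²ₚ = 17347.6904 / 26 = 667.2189... → 667.22.

667.22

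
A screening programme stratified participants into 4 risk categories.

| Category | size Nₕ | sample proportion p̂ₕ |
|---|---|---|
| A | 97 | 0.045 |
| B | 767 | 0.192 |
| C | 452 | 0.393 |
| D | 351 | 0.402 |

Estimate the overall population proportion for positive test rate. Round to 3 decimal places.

N = 97 + 767 + 452 + 351 = 1667.
Overall proportion = Σ (Nₕ/N)·p̂ₕ.
Σ Nₕp̂ₕ = 4.365 + 147.264 + 177.636 + 141.102 = 470.367.
470.367 / 1667 = 0.28216... → 0.282.

0.282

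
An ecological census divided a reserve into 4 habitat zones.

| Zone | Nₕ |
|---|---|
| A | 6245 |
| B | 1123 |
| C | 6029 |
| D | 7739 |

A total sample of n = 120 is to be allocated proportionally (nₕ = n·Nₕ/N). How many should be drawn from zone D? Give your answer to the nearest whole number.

N = 6245 + 1123 + 6029 + 7739 = 21136.
n_D = 120·7739/21136 = 43.938... → 44.

44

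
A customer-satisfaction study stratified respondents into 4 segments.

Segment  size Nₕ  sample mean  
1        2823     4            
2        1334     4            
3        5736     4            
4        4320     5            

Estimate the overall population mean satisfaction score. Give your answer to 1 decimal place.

4.3

N = 14213; weights Wₕ = Nₕ/N = (0.1986, 0.0939, 0.4036, 0.3039).
x̄_st = Σ Wₕ·x̄ₕ = 0.1986·4 + 0.0939·4 + 0.4036·4 + 0.3039·5 ≈ 4.304...
→ 4.3.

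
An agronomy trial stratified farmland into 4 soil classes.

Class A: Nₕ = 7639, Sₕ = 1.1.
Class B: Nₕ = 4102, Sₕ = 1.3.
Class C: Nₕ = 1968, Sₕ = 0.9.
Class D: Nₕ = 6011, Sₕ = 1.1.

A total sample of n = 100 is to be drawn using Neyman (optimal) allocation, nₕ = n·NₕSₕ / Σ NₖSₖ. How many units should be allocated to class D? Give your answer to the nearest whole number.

30

A: NₕSₕ = 7639·1.1 = 8402.9
B: NₕSₕ = 4102·1.3 = 5332.6
C: NₕSₕ = 1968·0.9 = 1771.2
D: NₕSₕ = 6011·1.1 = 6612.1
Σ NₕSₕ = 22118.8.
n_D = 100·6612.1/22118.8 = 29.894... → 30.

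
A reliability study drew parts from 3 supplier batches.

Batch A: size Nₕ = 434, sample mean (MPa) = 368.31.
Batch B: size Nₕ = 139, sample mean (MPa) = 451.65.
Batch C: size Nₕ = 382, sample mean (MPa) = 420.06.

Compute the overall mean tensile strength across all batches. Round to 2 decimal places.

x̄_st = (Σ Nₕx̄ₕ) / (Σ Nₕ) = (434·368.31 + 139·451.65 + 382·420.06) / 955
= 383088.81 / 955 = 401.1401... → 401.14.

401.14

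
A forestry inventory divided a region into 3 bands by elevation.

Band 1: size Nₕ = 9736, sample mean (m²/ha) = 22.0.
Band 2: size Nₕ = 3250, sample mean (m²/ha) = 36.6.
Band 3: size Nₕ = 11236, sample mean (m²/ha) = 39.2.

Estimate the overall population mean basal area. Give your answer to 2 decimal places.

31.94

N = 24222; weights Wₕ = Nₕ/N = (0.4019, 0.1342, 0.4639).
x̄_st = Σ Wₕ·x̄ₕ = 0.4019·22.0 + 0.1342·36.6 + 0.4639·39.2 ≈ 31.9376...
→ 31.94.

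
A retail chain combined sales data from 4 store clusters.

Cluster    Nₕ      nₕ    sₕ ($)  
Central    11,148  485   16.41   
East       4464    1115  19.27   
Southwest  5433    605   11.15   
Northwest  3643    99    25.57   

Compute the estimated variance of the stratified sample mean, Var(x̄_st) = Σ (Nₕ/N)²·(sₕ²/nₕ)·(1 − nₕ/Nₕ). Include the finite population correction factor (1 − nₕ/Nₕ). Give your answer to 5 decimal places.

0.26520

N = 24688; Wₕ = Nₕ/N.
cluster Central: (11148/24688)²·16.41²/485·(1 − 485/11148) = 0.10828791
cluster East: (4464/24688)²·19.27²/1115·(1 − 1115/4464) = 0.00816876
cluster Southwest: (5433/24688)²·11.15²/605·(1 − 605/5433) = 0.00884361
cluster Northwest: (3643/24688)²·25.57²/99·(1 − 99/3643) = 0.13989665
Sum = 0.26519693 → 0.26520.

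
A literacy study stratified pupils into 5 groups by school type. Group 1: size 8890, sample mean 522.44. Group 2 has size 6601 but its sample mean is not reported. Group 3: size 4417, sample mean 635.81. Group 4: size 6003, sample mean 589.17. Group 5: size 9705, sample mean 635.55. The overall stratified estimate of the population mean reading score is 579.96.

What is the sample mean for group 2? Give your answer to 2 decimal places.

N = 8890 + 6601 + 4417 + 6003 + 9705 = 35616.
Overall total = μ·N = 579.96·35616 = 20655855.36.
Subtract the known strata: 8890·522.44 + 4417·635.81 + 6003·589.17 + 9705·635.55 = 17157664.63.
Remaining total for group 2: 20655855.36 − 17157664.63 = 3498190.73.
Divide by its size: 3498190.73 / 6601 = 529.9486... → 529.95.

529.95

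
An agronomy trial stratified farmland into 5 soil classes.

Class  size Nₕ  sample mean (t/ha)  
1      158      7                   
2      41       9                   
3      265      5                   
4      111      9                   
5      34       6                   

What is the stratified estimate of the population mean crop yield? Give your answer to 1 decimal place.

x̄_st = (Σ Nₕx̄ₕ) / (Σ Nₕ) = (158·7 + 41·9 + 265·5 + 111·9 + 34·6) / 609
= 4003 / 609 = 6.573... → 6.6.

6.6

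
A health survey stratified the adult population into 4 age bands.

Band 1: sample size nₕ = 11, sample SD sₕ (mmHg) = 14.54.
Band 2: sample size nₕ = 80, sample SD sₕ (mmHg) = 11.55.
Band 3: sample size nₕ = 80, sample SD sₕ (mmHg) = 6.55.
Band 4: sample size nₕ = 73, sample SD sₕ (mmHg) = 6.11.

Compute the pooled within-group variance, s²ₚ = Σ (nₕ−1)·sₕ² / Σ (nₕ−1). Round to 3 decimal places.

Degrees of freedom: 10 + 79 + 79 + 72 = 240.
Σ(nₕ−1)sₕ² = 10·211.4116 + 79·133.4025 + 79·42.9025 + 72·37.3321 = 18730.1222.
s²ₚ = 18730.1222 / 240 = 78.04218... → 78.042.

78.042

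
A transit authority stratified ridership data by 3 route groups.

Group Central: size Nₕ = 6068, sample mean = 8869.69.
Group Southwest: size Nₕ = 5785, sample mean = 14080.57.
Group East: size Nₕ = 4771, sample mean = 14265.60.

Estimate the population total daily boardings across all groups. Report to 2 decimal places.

203338553.97

Central: 6068·8869.69 = 53821278.92
Southwest: 5785·14080.57 = 81456097.45
East: 4771·14265.60 = 68061177.6
τ̂ = Σ Nₕx̄ₕ = 203338553.97.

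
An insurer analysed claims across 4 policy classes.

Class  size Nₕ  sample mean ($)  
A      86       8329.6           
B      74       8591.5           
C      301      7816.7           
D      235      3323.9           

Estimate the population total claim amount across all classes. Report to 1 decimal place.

Population total = Σ Nₕ·x̄ₕ (each stratum's size times its mean).
86·8329.6 + 74·8591.5 + 301·7816.7 + 235·3323.9 = 716345.6 + 635771 + 2352826.7 + 781116.5 = 4486059.8.

4486059.8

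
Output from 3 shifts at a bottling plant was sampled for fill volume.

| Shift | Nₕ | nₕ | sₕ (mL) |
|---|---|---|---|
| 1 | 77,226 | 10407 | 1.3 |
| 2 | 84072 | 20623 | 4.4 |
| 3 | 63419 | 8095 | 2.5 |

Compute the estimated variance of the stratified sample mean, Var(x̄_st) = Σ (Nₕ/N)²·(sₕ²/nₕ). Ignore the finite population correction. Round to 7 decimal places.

N = 224717. Term for each stratum: Wₕ²sₕ²/nₕ.
Var(x̄_st) = 0.0000191786 + 0.0001313967 + 0.0000614936 = 0.0002120689 → 0.0002121.

0.0002121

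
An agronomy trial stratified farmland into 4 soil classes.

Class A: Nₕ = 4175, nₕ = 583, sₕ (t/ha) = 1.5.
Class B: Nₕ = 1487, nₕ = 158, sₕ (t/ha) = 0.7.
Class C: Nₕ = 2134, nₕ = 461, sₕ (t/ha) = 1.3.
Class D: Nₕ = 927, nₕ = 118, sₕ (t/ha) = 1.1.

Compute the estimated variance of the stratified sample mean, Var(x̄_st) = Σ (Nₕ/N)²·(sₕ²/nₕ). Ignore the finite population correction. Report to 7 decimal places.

N = 8723; Wₕ = Nₕ/N.
class A: (4175/8723)²·1.5²/583 = 0.0008840874
class B: (1487/8723)²·0.7²/158 = 0.0000901217
class C: (2134/8723)²·1.3²/461 = 0.0002194032
class D: (927/8723)²·1.1²/118 = 0.0001158060
Sum = 0.0013094182 → 0.0013094.

0.0013094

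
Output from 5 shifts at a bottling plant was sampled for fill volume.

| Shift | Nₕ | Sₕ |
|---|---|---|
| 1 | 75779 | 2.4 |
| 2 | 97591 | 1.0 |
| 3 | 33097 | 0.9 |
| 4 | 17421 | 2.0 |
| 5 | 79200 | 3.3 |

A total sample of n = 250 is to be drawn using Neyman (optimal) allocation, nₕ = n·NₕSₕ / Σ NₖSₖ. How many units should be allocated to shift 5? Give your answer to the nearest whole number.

Σ NₕSₕ = 75779·2.4 + 97591·1.0 + 33097·0.9 + 17421·2.0 + 79200·3.3 = 605449.9.
Share for 5: 261360/605449.9 = 0.43168.
n_5 = 250 × 0.43168 = 107.920... → 108.

108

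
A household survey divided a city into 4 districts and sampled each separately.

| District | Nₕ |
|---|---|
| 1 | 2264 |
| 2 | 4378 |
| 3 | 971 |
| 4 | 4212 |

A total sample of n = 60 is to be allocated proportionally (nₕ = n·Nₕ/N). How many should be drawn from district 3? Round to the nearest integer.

5

N = 2264 + 4378 + 971 + 4212 = 11825.
n_3 = 60·971/11825 = 4.927... → 5.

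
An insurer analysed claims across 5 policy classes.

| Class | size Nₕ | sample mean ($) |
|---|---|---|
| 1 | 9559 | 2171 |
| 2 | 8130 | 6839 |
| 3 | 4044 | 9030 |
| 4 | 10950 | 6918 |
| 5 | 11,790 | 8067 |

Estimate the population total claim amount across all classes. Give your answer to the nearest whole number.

283733009

1: 9559·2171 = 20752589
2: 8130·6839 = 55601070
3: 4044·9030 = 36517320
4: 10950·6918 = 75752100
5: 11790·8067 = 95109930
τ̂ = Σ Nₕx̄ₕ = 283733009.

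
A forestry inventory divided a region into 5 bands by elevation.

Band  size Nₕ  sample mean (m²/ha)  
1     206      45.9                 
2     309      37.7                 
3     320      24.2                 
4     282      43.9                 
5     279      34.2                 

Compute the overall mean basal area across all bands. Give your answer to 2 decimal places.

36.37

N = 206 + 309 + 320 + 282 + 279 = 1396.
The stratified mean weights each stratum mean by its population share Nₕ/N.
Σ Nₕx̄ₕ = 206·45.9 + 309·37.7 + 320·24.2 + 282·43.9 + 279·34.2 = 9455.4 + 11649.3 + 7744 + 12379.8 + 9541.8 = 50770.3.
Divide by N: 50770.3 / 1396 = 36.3684... → 36.37.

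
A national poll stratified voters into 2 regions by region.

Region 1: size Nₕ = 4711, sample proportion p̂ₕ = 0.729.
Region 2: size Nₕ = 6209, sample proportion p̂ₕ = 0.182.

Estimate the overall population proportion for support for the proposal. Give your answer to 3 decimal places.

0.418

Wₕ = Nₕ/N with N = 10920: 0.4314, 0.5686.
p̂_st = 0.4314·0.729 + 0.5686·0.182 ≈ 0.41798... → 0.418.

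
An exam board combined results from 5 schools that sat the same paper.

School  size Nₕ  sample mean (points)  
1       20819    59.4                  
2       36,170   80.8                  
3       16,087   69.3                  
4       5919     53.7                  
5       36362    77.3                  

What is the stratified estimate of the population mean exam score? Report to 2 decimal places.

N = 115357; weights Wₕ = Nₕ/N = (0.1805, 0.3135, 0.1395, 0.0513, 0.3152).
x̄_st = Σ Wₕ·x̄ₕ = 0.1805·59.4 + 0.3135·80.8 + 0.1395·69.3 + 0.0513·53.7 + 0.3152·77.3 ≈ 72.8404...
→ 72.84.

72.84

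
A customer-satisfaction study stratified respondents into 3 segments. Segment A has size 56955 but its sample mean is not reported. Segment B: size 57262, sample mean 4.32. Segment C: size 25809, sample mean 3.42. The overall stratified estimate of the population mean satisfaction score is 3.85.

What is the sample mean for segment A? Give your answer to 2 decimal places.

3.57

Σ Nₕx̄ₕ = N·μ, so 56955·x̄_A = 140026·3.85 − (57262·4.32 + 25809·3.42).
= 539100.1 − 335638.62 = 203461.48.
x̄_A = 203461.48 / 56955 = 3.5723... → 3.57.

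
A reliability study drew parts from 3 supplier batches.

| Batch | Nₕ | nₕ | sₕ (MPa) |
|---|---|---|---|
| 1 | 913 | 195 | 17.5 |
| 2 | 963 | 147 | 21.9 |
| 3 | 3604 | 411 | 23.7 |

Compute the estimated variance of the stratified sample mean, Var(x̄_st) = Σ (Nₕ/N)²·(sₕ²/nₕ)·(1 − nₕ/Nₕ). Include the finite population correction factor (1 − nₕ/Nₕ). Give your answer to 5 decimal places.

0.64335

N = 5480; Wₕ = Nₕ/N.
batch 1: (913/5480)²·17.5²/195·(1 − 195/913) = 0.03428275
batch 2: (963/5480)²·21.9²/147·(1 − 147/963) = 0.08537412
batch 3: (3604/5480)²·23.7²/411·(1 − 411/3604) = 0.52369383
Sum = 0.64335069 → 0.64335.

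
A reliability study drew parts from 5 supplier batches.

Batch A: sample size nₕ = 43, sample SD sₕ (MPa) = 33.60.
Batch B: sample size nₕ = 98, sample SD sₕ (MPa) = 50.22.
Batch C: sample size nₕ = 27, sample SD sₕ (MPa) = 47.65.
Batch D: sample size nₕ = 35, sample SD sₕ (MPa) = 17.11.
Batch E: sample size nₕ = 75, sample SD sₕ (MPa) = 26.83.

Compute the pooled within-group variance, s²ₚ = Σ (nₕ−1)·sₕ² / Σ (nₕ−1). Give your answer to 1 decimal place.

A: (43−1)·33.60² = 42·1128.96 = 47416.32
B: (98−1)·50.22² = 97·2522.0484 = 244638.6948
C: (27−1)·47.65² = 26·2270.5225 = 59033.585
D: (35−1)·17.11² = 34·292.7521 = 9953.5714
E: (75−1)·26.83² = 74·719.8489 = 53268.8186
Numerator = 414310.9898; denominator = Σ(nₕ−1) = 273.
s²ₚ = 414310.9898/273 = 1517.623... → 1517.6.

1517.6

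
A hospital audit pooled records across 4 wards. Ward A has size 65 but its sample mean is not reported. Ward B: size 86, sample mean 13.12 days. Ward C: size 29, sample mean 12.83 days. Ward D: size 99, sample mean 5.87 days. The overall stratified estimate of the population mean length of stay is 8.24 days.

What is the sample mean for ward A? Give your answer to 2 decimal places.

N = 65 + 86 + 29 + 99 = 279.
Overall total = μ·N = 8.24·279 = 2298.96.
Subtract the known strata: 86·13.12 + 29·12.83 + 99·5.87 = 2081.52.
Remaining total for ward A: 2298.96 − 2081.52 = 217.44.
Divide by its size: 217.44 / 65 = 3.3452... → 3.35.

3.35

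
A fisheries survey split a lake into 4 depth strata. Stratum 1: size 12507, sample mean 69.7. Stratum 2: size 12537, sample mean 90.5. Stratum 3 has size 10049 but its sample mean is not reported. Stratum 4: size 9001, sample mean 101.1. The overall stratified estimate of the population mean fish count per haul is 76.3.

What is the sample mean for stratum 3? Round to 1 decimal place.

44.6

Σ Nₕx̄ₕ = N·μ, so 10049·x̄_3 = 44094·76.3 − (12507·69.7 + 12537·90.5 + 9001·101.1).
= 3364372.2 − 2916337.5 = 448034.7.
x̄_3 = 448034.7 / 10049 = 44.585... → 44.6.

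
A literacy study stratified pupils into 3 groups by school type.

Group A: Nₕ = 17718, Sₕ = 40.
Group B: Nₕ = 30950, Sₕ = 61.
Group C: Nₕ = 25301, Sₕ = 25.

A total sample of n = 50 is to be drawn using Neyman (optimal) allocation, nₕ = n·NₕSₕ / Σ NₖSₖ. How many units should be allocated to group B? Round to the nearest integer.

A: NₕSₕ = 17718·40 = 708720
B: NₕSₕ = 30950·61 = 1887950
C: NₕSₕ = 25301·25 = 632525
Σ NₕSₕ = 3229195.
n_B = 50·1887950/3229195 = 29.233... → 29.

29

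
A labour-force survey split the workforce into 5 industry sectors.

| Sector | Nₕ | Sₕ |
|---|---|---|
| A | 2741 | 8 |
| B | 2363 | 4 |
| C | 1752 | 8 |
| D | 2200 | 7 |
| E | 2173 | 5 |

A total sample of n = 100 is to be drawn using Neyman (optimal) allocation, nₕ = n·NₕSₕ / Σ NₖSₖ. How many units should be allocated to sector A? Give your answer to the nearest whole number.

31

Σ NₕSₕ = 2741·8 + 2363·4 + 1752·8 + 2200·7 + 2173·5 = 71661.
Share for A: 21928/71661 = 0.30600.
n_A = 100 × 0.30600 = 30.600... → 31.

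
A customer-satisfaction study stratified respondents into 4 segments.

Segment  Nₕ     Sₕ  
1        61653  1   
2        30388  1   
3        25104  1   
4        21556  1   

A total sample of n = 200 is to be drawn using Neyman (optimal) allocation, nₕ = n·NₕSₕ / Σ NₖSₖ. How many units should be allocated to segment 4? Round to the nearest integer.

1: NₕSₕ = 61653·1 = 61653
2: NₕSₕ = 30388·1 = 30388
3: NₕSₕ = 25104·1 = 25104
4: NₕSₕ = 21556·1 = 21556
Σ NₕSₕ = 138701.
n_4 = 200·21556/138701 = 31.083... → 31.

31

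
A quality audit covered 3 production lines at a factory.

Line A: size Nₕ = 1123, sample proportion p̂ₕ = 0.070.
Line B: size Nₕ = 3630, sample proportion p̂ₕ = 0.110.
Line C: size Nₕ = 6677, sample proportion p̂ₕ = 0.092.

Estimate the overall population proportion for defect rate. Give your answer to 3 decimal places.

N = 1123 + 3630 + 6677 = 11430.
Overall proportion = Σ (Nₕ/N)·p̂ₕ.
Σ Nₕp̂ₕ = 78.61 + 399.3 + 614.284 = 1092.194.
1092.194 / 11430 = 0.09556... → 0.096.

0.096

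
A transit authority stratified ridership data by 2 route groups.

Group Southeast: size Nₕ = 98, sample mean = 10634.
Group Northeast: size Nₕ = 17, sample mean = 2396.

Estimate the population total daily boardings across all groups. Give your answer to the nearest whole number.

1082864

Southeast: 98·10634 = 1042132
Northeast: 17·2396 = 40732
τ̂ = Σ Nₕx̄ₕ = 1082864.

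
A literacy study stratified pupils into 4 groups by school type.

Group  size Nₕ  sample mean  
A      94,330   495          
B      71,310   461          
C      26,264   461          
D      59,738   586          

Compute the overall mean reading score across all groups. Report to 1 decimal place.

503.4

N = 94330 + 71310 + 26264 + 59738 = 251642.
Weight each subgroup mean by Nₕ/N and sum.
Σ Nₕx̄ₕ = 94330·495 + 71310·461 + 26264·461 + 59738·586 = 46693350 + 32873910 + 12107704 + 35006468 = 126681432.
Divide by N: 126681432 / 251642 = 503.419... → 503.4.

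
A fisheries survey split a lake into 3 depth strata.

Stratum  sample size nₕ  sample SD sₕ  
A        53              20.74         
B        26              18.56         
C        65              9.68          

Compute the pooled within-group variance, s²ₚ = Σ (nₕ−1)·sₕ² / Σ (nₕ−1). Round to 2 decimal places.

Degrees of freedom: 52 + 25 + 64 = 141.
Σ(nₕ−1)sₕ² = 52·430.1476 + 25·344.4736 + 64·93.7024 = 36976.4688.
s²ₚ = 36976.4688 / 141 = 262.2445... → 262.24.

262.24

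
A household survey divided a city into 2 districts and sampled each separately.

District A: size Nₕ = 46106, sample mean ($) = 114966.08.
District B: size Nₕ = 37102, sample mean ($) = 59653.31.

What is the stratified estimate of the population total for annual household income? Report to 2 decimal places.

7513883192.10

A: 46106·114966.08 = 5300626084.48
B: 37102·59653.31 = 2213257107.62
τ̂ = Σ Nₕx̄ₕ = 7513883192.10.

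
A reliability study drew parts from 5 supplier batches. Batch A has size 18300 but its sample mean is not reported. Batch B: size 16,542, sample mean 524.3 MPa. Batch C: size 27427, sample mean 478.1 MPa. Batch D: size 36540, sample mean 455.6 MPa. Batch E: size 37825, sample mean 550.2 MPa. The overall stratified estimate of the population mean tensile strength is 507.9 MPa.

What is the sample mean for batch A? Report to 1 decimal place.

554.7

N = 18300 + 16542 + 27427 + 36540 + 37825 = 136634.
Overall total = μ·N = 507.9·136634 = 69396408.6.
Subtract the known strata: 16542·524.3 + 27427·478.1 + 36540·455.6 + 37825·550.2 = 59244758.3.
Remaining total for batch A: 69396408.6 − 59244758.3 = 10151650.3.
Divide by its size: 10151650.3 / 18300 = 554.735... → 554.7.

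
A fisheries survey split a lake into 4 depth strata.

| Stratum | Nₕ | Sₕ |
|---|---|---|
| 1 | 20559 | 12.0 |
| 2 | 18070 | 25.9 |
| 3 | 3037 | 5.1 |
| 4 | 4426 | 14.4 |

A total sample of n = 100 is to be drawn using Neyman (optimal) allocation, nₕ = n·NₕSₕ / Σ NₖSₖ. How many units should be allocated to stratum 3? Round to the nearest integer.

Σ NₕSₕ = 20559·12.0 + 18070·25.9 + 3037·5.1 + 4426·14.4 = 793944.1.
Share for 3: 15488.7/793944.1 = 0.01951.
n_3 = 100 × 0.01951 = 1.951... → 2.

2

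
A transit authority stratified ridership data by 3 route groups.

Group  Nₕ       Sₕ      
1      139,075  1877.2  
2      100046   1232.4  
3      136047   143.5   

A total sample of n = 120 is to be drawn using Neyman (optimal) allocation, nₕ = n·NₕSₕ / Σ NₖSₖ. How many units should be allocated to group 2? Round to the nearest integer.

37

1: NₕSₕ = 139075·1877.2 = 261071590
2: NₕSₕ = 100046·1232.4 = 123296690.4
3: NₕSₕ = 136047·143.5 = 19522744.5
Σ NₕSₕ = 403891024.9.
n_2 = 120·123296690.4/403891024.9 = 36.633... → 37.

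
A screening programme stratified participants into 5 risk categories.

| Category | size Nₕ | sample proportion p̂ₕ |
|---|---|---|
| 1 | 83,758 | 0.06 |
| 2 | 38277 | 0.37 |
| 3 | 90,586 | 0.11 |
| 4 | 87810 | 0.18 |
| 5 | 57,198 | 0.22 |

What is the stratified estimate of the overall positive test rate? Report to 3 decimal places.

Wₕ = Nₕ/N with N = 357629: 0.2342, 0.1070, 0.2533, 0.2455, 0.1599.
p̂_st = 0.2342·0.06 + 0.1070·0.37 + 0.2533·0.11 + 0.2455·0.18 + 0.1599·0.22 ≈ 0.16090... → 0.161.

0.161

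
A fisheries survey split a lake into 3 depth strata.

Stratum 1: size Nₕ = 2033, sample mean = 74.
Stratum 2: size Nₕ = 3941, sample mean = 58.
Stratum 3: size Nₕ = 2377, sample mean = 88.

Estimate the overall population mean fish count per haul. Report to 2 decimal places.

N = 8351; weights Wₕ = Nₕ/N = (0.2434, 0.4719, 0.2846).
x̄_st = Σ Wₕ·x̄ₕ = 0.2434·74 + 0.4719·58 + 0.2846·88 ≈ 70.4342...
→ 70.43.

70.43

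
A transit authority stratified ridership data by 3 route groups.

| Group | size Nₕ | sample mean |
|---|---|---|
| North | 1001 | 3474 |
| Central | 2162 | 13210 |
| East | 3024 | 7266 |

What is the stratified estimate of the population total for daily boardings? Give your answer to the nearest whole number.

North: 1001·3474 = 3477474
Central: 2162·13210 = 28560020
East: 3024·7266 = 21972384
τ̂ = Σ Nₕx̄ₕ = 54009878.

54009878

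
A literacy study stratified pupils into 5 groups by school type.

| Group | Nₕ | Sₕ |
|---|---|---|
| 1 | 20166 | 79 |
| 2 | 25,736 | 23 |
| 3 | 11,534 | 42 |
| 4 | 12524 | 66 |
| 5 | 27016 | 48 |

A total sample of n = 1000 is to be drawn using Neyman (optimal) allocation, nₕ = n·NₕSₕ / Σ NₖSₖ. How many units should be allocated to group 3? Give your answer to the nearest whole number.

101

Σ NₕSₕ = 20166·79 + 25736·23 + 11534·42 + 12524·66 + 27016·48 = 4792822.
Share for 3: 484428/4792822 = 0.10107.
n_3 = 1000 × 0.10107 = 101.074... → 101.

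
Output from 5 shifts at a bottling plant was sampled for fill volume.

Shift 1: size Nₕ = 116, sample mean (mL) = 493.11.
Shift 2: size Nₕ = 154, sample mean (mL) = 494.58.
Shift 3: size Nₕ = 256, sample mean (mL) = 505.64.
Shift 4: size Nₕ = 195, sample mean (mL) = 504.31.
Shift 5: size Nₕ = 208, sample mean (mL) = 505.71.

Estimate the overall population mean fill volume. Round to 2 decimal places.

x̄_st = (Σ Nₕx̄ₕ) / (Σ Nₕ) = (116·493.11 + 154·494.58 + 256·505.64 + 195·504.31 + 208·505.71) / 929
= 466338.05 / 929 = 501.9785... → 501.98.

501.98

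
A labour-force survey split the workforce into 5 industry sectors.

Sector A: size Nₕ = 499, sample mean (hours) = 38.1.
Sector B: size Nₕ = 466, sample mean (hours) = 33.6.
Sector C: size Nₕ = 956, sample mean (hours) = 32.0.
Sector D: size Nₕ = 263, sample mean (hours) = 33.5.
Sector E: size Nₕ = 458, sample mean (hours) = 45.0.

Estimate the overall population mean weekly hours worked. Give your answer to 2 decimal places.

N = 499 + 466 + 956 + 263 + 458 = 2642.
The stratified mean weights each stratum mean by its population share Nₕ/N.
Σ Nₕx̄ₕ = 499·38.1 + 466·33.6 + 956·32.0 + 263·33.5 + 458·45.0 = 19011.9 + 15657.6 + 30592 + 8810.5 + 20610 = 94682.
Divide by N: 94682 / 2642 = 35.8372... → 35.84.

35.84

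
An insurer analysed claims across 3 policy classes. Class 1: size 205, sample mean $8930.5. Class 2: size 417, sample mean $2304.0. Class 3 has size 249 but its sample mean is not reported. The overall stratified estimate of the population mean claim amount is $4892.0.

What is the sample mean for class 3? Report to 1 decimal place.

5901.3

Σ Nₕx̄ₕ = N·μ, so 249·x̄_3 = 871·4892.0 − (205·8930.5 + 417·2304.0).
= 4260932 − 2791520.5 = 1469411.5.
x̄_3 = 1469411.5 / 249 = 5901.251... → 5901.3.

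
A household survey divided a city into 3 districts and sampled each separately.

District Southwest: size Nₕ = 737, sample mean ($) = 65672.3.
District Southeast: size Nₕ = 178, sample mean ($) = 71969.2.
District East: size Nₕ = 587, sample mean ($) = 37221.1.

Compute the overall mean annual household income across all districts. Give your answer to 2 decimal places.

55299.46

N = 1502; weights Wₕ = Nₕ/N = (0.4907, 0.1185, 0.3908).
x̄_st = Σ Wₕ·x̄ₕ = 0.4907·65672.3 + 0.1185·71969.2 + 0.3908·37221.1 ≈ 55299.4597...
→ 55299.46.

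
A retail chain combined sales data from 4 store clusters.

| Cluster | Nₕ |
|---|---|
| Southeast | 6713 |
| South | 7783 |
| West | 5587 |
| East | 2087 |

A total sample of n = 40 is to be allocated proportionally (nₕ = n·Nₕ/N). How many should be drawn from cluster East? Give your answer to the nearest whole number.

Share of cluster East = 2087/22170 = 0.09414.
Allocate 40 × 0.09414 = 3.765... → 4.

4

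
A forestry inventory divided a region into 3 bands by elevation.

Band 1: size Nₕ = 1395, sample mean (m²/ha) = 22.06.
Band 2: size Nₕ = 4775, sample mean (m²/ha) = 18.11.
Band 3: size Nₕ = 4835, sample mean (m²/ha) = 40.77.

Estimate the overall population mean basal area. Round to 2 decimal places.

28.57

x̄_st = (Σ Nₕx̄ₕ) / (Σ Nₕ) = (1395·22.06 + 4775·18.11 + 4835·40.77) / 11005
= 314371.9 / 11005 = 28.5663... → 28.57.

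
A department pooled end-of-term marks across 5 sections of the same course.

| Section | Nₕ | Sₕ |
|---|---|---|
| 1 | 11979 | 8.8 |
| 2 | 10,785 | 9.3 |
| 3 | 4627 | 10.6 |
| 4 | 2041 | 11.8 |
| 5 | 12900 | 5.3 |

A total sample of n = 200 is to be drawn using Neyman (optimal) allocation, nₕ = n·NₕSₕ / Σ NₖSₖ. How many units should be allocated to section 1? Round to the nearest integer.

61

Σ NₕSₕ = 11979·8.8 + 10785·9.3 + 4627·10.6 + 2041·11.8 + 12900·5.3 = 347215.7.
Share for 1: 105415.2/347215.7 = 0.30360.
n_1 = 200 × 0.30360 = 60.720... → 61.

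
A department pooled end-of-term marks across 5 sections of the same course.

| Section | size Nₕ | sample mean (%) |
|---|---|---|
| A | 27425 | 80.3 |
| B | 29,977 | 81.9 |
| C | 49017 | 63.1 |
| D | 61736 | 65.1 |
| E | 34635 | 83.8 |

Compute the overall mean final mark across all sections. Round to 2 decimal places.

N = 202790; weights Wₕ = Nₕ/N = (0.1352, 0.1478, 0.2417, 0.3044, 0.1708).
x̄_st = Σ Wₕ·x̄ₕ = 0.1352·80.3 + 0.1478·81.9 + 0.2417·63.1 + 0.3044·65.1 + 0.1708·83.8 ≈ 72.3494...
→ 72.35.

72.35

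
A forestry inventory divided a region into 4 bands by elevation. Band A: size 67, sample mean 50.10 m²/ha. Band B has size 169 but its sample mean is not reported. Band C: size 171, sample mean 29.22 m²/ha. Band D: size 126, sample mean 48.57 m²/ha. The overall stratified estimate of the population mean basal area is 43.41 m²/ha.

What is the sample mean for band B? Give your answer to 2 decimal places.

51.27

N = 67 + 169 + 171 + 126 = 533.
Overall total = μ·N = 43.41·533 = 23137.53.
Subtract the known strata: 67·50.10 + 171·29.22 + 126·48.57 = 14473.14.
Remaining total for band B: 23137.53 − 14473.14 = 8664.39.
Divide by its size: 8664.39 / 169 = 51.2686... → 51.27.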